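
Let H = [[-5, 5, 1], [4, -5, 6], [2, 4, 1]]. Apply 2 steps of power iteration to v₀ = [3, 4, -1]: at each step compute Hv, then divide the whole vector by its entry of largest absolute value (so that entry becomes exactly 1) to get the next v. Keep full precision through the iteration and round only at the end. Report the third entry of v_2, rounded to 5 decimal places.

Hv0 = (4.000000, -14.000000, 21.000000); divide by 21.000000 → v1 = (0.190476, -0.666667, 1.000000)
Hv1 = (-3.285714, 10.095238, -1.285714); divide by 10.095238 → v2 = (-0.325472, 1.000000, -0.127358)
Requested entry of v2: -27/212 = -0.12736

-0.12736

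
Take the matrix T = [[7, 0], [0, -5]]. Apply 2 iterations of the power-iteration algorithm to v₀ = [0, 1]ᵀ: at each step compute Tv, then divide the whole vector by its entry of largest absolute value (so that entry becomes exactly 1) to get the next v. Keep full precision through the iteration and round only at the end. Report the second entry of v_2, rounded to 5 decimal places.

1.00000

Tv0 = (0.000000, -5.000000); divide by -5.000000 → v1 = (0.000000, 1.000000)
Tv1 = (0.000000, -5.000000); divide by -5.000000 → v2 = (0.000000, 1.000000)
Requested entry of v2: 25/25 = 1.00000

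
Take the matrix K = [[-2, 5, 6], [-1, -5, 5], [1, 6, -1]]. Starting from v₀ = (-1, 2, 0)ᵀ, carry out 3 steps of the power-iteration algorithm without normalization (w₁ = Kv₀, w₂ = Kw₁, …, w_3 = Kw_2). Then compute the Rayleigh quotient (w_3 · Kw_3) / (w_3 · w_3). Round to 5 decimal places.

λ ≈ -8.46195

w1 = Kv₀ = (12, -9, 11)
w2 = Kw1 = (-3, 88, -53)
w3 = Kw2 = (128, -702, 578)
Kw3 = (-298, 6272, -4662)
w3·Kw3 = 128·(-298) + (-702)·6272 + 578·(-4662) = -7135724; w3·w3 = 128·128 + (-702)·(-702) + 578·578 = 843272
λ ≈ -7135724/843272 = -8.46195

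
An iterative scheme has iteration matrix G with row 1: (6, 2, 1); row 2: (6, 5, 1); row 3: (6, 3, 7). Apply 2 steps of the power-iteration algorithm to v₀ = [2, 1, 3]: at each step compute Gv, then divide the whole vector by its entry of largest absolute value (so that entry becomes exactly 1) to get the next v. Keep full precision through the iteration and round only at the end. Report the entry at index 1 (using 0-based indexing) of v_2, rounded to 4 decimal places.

0.5749

Gv0 = (17.00000, 20.00000, 36.00000); divide by 36.00000 → v1 = (0.47222, 0.55556, 1.00000)
Gv1 = (4.94444, 6.61111, 11.50000); divide by 11.50000 → v2 = (0.42995, 0.57488, 1.00000)
Requested entry of v2: 238/414 = 0.5749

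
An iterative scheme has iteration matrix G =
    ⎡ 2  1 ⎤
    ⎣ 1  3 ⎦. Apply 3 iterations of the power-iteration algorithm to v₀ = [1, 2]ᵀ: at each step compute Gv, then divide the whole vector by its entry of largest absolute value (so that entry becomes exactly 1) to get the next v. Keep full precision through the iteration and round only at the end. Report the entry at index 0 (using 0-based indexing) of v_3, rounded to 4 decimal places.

Gv0 = (4.00000, 7.00000); divide by 7.00000 → v1 = (0.57143, 1.00000)
Gv1 = (2.14286, 3.57143); divide by 3.57143 → v2 = (0.60000, 1.00000)
Gv2 = (2.20000, 3.60000); divide by 3.60000 → v3 = (0.61111, 1.00000)
Requested entry of v3: 55/90 = 0.6111

0.6111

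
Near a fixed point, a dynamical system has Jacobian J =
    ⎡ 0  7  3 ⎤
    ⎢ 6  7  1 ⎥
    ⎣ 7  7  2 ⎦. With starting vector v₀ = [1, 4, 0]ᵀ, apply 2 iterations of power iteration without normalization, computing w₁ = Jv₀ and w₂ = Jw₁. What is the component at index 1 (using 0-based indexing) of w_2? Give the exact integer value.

441

w1 = Jv₀ = (0·1 + 7·4 + 3·0; 6·1 + 7·4 + 1·0; 7·1 + 7·4 + 2·0) = (28, 34, 35)
w2 = Jw1 = (0·28 + 7·34 + 3·35; 6·28 + 7·34 + 1·35; 7·28 + 7·34 + 2·35) = (343, 441, 504)
The requested component of w2 is 441.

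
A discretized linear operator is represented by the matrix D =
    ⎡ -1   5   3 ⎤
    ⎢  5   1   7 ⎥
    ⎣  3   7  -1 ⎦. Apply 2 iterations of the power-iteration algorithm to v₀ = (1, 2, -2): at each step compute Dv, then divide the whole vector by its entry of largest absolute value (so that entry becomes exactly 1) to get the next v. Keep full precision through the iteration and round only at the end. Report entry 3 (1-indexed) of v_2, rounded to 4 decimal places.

-0.4184

Dv0 = (3.00000, -7.00000, 19.00000); divide by 19.00000 → v1 = (0.15789, -0.36842, 1.00000)
Dv1 = (1.00000, 7.42105, -3.10526); divide by 7.42105 → v2 = (0.13475, 1.00000, -0.41844)
Requested entry of v2: -59/141 = -0.4184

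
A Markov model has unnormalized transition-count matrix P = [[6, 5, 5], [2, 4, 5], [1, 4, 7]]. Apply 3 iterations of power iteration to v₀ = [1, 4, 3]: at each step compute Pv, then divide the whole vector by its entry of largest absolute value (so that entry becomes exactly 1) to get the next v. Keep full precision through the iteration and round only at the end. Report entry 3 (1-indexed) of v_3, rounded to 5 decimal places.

0.67638

Pv0 = (41.000000, 33.000000, 38.000000); divide by 41.000000 → v1 = (1.000000, 0.804878, 0.926829)
Pv1 = (14.658537, 9.853659, 10.707317); divide by 14.658537 → v2 = (1.000000, 0.672213, 0.730449)
Pv2 = (13.013311, 8.341098, 8.801997); divide by 13.013311 → v3 = (1.000000, 0.640967, 0.676384)
Requested entry of v3: 5290/7821 = 0.67638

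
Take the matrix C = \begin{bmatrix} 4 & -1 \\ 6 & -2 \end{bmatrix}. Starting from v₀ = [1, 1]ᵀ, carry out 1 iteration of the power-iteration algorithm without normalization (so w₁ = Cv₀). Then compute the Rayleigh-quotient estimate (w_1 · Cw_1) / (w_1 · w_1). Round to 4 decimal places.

2.5600

w1 = Cv₀ = (4·1 + (-1)·1; 6·1 + (-2)·1) = (3, 4)
Cw1 = (8, 10)
w1·Cw1 = 3·8 + 4·10 = 64; w1·w1 = 3·3 + 4·4 = 25
λ ≈ 64/25 = 2.5600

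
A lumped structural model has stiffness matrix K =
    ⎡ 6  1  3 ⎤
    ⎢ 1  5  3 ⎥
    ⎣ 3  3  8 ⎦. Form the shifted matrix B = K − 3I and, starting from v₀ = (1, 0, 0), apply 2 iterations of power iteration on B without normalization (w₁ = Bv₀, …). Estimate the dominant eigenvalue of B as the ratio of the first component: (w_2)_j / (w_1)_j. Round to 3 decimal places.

B = K − 3I has rows (3, 1, 3); (1, 2, 3); (3, 3, 5)
w1 = Bv₀ = (3, 1, 3)
w2 = Bw1 = (19, 14, 27)
Ratio: 19/3 = 6.333

6.333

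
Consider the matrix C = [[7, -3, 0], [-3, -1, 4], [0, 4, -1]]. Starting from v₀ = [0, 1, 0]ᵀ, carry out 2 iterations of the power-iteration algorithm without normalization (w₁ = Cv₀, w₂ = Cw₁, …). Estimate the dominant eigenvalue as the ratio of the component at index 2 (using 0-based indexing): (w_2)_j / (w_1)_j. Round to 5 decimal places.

w1 = Cv₀ = (-3, -1, 4)
w2 = Cw1 = (-18, 26, -8)
Ratio at component: -8 / 4 = -2.00000

-2.00000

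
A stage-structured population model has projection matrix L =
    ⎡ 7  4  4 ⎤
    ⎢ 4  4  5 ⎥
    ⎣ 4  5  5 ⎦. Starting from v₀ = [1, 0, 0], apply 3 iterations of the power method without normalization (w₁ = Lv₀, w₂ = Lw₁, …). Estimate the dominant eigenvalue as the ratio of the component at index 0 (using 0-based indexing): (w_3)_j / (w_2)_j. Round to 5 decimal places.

λ ≈ 13.51852

w1 = Lv₀ = (7·1 + 4·0 + 4·0; 4·1 + 4·0 + 5·0; 4·1 + 5·0 + 5·0) = (7, 4, 4)
w2 = Lw1 = (7·7 + 4·4 + 4·4; 4·7 + 4·4 + 5·4; 4·7 + 5·4 + 5·4) = (81, 64, 68)
w3 = Lw2 = (1095, 920, 984)
Ratio at component: 1095 / 81 = 13.51852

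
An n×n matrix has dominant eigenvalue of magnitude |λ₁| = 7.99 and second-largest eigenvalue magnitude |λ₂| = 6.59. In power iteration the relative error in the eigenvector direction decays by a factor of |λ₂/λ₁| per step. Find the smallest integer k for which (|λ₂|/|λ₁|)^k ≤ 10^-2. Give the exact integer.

|λ₂/λ₁| = 6.59/7.99 = 0.82478
Need k ≥ ln(10^-2) / ln(0.82478) = -4.6052 / -0.1926 ≈ 23.906
Smallest integer k satisfying the bound: 24

24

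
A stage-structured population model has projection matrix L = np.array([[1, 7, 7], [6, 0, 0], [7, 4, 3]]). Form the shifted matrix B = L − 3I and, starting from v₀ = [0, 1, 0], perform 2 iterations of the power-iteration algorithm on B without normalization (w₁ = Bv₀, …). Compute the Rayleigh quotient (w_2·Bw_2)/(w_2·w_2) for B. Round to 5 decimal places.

-2.14481

B = L − 3I has rows (-2, 7, 7); (6, -3, 0); (7, 4, 0)
w1 = Bv₀ = ((-2)·0 + 7·1 + 7·0; 6·0 + (-3)·1 + 0·0; 7·0 + 4·1 + 0·0) = (7, -3, 4)
w2 = Bw1 = ((-2)·7 + 7·(-3) + 7·4; 6·7 + (-3)·(-3) + 0·4; 7·7 + 4·(-3) + 0·4) = (-7, 51, 37)
Bw2 = (630, -195, 155)
w2·Bw2 = -8620; w2·w2 = 4019; μ ≈ -8620/4019 = -2.14481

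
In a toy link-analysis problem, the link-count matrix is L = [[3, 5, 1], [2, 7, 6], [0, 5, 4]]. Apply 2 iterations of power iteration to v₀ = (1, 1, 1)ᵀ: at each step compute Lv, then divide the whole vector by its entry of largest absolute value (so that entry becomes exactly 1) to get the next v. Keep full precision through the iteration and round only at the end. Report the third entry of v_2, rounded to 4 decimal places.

Lv0 = (9.00000, 15.00000, 9.00000); divide by 15.00000 → v1 = (0.60000, 1.00000, 0.60000)
Lv1 = (7.40000, 11.80000, 7.40000); divide by 11.80000 → v2 = (0.62712, 1.00000, 0.62712)
Requested entry of v2: 111/177 = 0.6271

0.6271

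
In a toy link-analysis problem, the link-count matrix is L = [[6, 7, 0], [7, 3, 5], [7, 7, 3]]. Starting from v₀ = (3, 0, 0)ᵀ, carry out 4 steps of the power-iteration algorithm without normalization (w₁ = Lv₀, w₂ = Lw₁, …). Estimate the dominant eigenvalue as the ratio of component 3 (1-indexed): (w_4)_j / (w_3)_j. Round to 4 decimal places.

w1 = Lv₀ = (6·3 + 7·0 + 0·0; 7·3 + 3·0 + 5·0; 7·3 + 7·0 + 3·0) = (18, 21, 21)
w2 = Lw1 = (6·18 + 7·21 + 0·21; 7·18 + 3·21 + 5·21; 7·18 + 7·21 + 3·21) = (255, 294, 336)
w3 = Lw2 = (3588, 4347, 4851)
w4 = Lw3 = (51957, 62412, 70098)
Ratio at component: 70098 / 4851 = 14.4502

λ ≈ 14.4502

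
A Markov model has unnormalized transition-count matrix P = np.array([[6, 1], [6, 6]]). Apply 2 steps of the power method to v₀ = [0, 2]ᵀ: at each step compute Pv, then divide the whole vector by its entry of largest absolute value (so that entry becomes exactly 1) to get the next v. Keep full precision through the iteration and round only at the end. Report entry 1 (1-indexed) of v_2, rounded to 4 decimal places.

0.2857

Pv0 = (2.00000, 12.00000); divide by 12.00000 → v1 = (0.16667, 1.00000)
Pv1 = (2.00000, 7.00000); divide by 7.00000 → v2 = (0.28571, 1.00000)
Requested entry of v2: 24/84 = 0.2857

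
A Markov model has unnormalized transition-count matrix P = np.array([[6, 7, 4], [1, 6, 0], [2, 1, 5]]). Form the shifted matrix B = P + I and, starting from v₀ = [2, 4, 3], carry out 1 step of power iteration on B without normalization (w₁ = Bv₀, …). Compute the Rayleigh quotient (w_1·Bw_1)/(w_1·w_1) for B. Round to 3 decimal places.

B = P + I has rows (7, 7, 4); (1, 7, 0); (2, 1, 6)
w1 = Bv₀ = (7·2 + 7·4 + 4·3; 1·2 + 7·4 + 0·3; 2·2 + 1·4 + 6·3) = (54, 30, 26)
Bw1 = (692, 264, 294)
w1·Bw1 = 52932; w1·w1 = 4492; μ ≈ 52932/4492 = 11.784

11.784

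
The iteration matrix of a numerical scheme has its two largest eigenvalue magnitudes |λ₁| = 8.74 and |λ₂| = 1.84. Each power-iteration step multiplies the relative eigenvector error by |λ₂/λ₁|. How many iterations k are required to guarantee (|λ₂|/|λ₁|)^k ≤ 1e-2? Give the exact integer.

|λ₂/λ₁| = 1.84/8.74 = 0.21053
Need k ≥ ln(1e-2) / ln(0.21053) = -4.6052 / -1.5581 ≈ 2.956
Smallest integer k satisfying the bound: 3

3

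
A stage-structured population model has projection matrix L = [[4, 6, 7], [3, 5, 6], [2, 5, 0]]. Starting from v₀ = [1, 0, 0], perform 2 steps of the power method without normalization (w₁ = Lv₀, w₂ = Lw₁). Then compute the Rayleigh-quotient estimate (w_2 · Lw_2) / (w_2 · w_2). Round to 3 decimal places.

w1 = Lv₀ = (4·1 + 6·0 + 7·0; 3·1 + 5·0 + 6·0; 2·1 + 5·0 + 0·0) = (4, 3, 2)
w2 = Lw1 = (4·4 + 6·3 + 7·2; 3·4 + 5·3 + 6·2; 2·4 + 5·3 + 0·2) = (48, 39, 23)
Lw2 = (587, 477, 291)
w2·Lw2 = 48·587 + 39·477 + 23·291 = 53472; w2·w2 = 48·48 + 39·39 + 23·23 = 4354
λ ≈ 53472/4354 = 12.281

12.281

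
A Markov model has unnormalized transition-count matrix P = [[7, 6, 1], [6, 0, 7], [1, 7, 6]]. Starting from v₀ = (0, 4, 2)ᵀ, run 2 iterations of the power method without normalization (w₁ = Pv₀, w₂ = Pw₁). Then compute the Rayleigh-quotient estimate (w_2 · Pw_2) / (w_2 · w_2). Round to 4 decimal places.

w1 = Pv₀ = (7·0 + 6·4 + 1·2; 6·0 + 0·4 + 7·2; 1·0 + 7·4 + 6·2) = (26, 14, 40)
w2 = Pw1 = (7·26 + 6·14 + 1·40; 6·26 + 0·14 + 7·40; 1·26 + 7·14 + 6·40) = (306, 436, 364)
Pw2 = (5122, 4384, 5542)
w2·Pw2 = 306·5122 + 436·4384 + 364·5542 = 5496044; w2·w2 = 306·306 + 436·436 + 364·364 = 416228
λ ≈ 5496044/416228 = 13.2044

λ ≈ 13.2044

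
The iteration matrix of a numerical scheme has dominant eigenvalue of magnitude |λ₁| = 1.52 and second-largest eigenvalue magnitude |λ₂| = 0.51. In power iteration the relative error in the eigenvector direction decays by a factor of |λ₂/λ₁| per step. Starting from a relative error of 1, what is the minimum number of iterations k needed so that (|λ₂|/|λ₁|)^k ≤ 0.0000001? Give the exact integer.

15

|λ₂/λ₁| = 0.51/1.52 = 0.33553
Need k ≥ ln(0.0000001) / ln(0.33553) = -16.1181 / -1.0921 ≈ 14.759
Smallest integer k satisfying the bound: 15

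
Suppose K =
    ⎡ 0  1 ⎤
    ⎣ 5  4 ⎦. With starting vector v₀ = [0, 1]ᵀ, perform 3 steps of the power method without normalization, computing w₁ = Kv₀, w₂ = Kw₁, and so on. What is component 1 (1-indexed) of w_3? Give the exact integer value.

w1 = Kv₀ = (0·0 + 1·1; 5·0 + 4·1) = (1, 4)
w2 = Kw1 = (0·1 + 1·4; 5·1 + 4·4) = (4, 21)
w3 = Kw2 = (21, 104)
The requested component of w3 is 21.

21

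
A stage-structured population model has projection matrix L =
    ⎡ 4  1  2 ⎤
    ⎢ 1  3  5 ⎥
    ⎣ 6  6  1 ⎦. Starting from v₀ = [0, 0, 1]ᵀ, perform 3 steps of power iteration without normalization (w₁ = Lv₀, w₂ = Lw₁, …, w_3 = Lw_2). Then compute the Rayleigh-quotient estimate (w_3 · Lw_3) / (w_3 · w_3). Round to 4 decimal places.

λ ≈ 9.4828

w1 = Lv₀ = (2, 5, 1)
w2 = Lw1 = (15, 22, 43)
w3 = Lw2 = (168, 296, 265)
Lw3 = (1498, 2381, 3049)
w3·Lw3 = 168·1498 + 296·2381 + 265·3049 = 1764425; w3·w3 = 168·168 + 296·296 + 265·265 = 186065
λ ≈ 1764425/186065 = 9.4828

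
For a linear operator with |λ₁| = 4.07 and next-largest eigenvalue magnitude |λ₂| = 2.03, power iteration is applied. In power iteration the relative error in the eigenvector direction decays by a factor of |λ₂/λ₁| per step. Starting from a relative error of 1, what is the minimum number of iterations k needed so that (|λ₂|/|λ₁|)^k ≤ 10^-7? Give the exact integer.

24

|λ₂/λ₁| = 2.03/4.07 = 0.49877
Need k ≥ ln(10^-7) / ln(0.49877) = -16.1181 / -0.6956 ≈ 23.171
Smallest integer k satisfying the bound: 24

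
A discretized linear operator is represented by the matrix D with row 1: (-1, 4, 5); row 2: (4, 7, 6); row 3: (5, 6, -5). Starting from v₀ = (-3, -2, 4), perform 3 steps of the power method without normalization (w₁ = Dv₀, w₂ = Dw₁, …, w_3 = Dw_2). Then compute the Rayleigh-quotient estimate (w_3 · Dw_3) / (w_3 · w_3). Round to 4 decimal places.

λ ≈ -4.0640

w1 = Dv₀ = ((-1)·(-3) + 4·(-2) + 5·4; 4·(-3) + 7·(-2) + 6·4; 5·(-3) + 6·(-2) + (-5)·4) = (15, -2, -47)
w2 = Dw1 = ((-1)·15 + 4·(-2) + 5·(-47); 4·15 + 7·(-2) + 6·(-47); 5·15 + 6·(-2) + (-5)·(-47)) = (-258, -236, 298)
w3 = Dw2 = (804, -896, -4196)
Dw3 = (-25368, -28232, 19624)
w3·Dw3 = 804·(-25368) + (-896)·(-28232) + (-4196)·19624 = -77442304; w3·w3 = 804·804 + (-896)·(-896) + (-4196)·(-4196) = 19055648
λ ≈ -77442304/19055648 = -4.0640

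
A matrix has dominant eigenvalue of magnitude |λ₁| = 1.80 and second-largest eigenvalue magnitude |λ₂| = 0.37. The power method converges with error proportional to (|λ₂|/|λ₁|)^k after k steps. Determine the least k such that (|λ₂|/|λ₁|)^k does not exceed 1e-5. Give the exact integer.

|λ₂/λ₁| = 0.37/1.80 = 0.20556
Need k ≥ ln(1e-5) / ln(0.20556) = -11.5129 / -1.5820 ≈ 7.277
Smallest integer k satisfying the bound: 8

8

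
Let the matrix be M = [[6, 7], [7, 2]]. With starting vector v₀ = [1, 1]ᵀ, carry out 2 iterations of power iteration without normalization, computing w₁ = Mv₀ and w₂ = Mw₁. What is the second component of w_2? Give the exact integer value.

109

w1 = Mv₀ = (6·1 + 7·1; 7·1 + 2·1) = (13, 9)
w2 = Mw1 = (6·13 + 7·9; 7·13 + 2·9) = (141, 109)
The requested component of w2 is 109.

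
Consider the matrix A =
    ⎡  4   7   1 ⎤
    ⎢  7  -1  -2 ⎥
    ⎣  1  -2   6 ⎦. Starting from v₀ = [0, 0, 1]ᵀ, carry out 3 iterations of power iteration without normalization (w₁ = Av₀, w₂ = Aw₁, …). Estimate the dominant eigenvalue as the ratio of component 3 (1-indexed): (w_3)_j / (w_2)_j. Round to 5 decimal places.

6.04878

w1 = Av₀ = (1, -2, 6)
w2 = Aw1 = (-4, -3, 41)
w3 = Aw2 = (4, -107, 248)
Ratio at component: 248 / 41 = 6.04878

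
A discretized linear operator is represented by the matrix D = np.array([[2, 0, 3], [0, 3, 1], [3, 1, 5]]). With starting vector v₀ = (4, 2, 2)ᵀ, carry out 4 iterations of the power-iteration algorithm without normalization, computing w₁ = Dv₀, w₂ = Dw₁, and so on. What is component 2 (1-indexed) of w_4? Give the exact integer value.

w1 = Dv₀ = (14, 8, 24)
w2 = Dw1 = (100, 48, 170)
w3 = Dw2 = (710, 314, 1198)
w4 = Dw3 = (5014, 2140, 8434)
The requested component of w4 is 2140.

2140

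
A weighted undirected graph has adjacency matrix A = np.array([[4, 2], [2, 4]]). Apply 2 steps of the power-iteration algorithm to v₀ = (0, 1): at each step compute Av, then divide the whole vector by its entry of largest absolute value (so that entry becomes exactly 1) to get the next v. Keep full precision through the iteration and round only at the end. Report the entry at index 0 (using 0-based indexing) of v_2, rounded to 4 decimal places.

0.8000

Av0 = (2.00000, 4.00000); divide by 4.00000 → v1 = (0.50000, 1.00000)
Av1 = (4.00000, 5.00000); divide by 5.00000 → v2 = (0.80000, 1.00000)
Requested entry of v2: 16/20 = 0.8000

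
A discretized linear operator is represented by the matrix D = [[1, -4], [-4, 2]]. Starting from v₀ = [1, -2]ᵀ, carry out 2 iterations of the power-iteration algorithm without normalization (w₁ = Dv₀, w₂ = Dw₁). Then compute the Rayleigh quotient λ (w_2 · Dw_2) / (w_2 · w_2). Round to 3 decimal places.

5.506

w1 = Dv₀ = (9, -8)
w2 = Dw1 = (41, -52)
Dw2 = (249, -268)
w2·Dw2 = 41·249 + (-52)·(-268) = 24145; w2·w2 = 41·41 + (-52)·(-52) = 4385
λ ≈ 24145/4385 = 5.506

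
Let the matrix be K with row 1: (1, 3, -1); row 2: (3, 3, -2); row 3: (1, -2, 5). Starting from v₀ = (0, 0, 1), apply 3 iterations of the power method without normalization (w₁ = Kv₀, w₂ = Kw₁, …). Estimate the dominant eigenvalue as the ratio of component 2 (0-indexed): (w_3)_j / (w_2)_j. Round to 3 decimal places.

w1 = Kv₀ = (1·0 + 3·0 + (-1)·1; 3·0 + 3·0 + (-2)·1; 1·0 + (-2)·0 + 5·1) = (-1, -2, 5)
w2 = Kw1 = (1·(-1) + 3·(-2) + (-1)·5; 3·(-1) + 3·(-2) + (-2)·5; 1·(-1) + (-2)·(-2) + 5·5) = (-12, -19, 28)
w3 = Kw2 = (-97, -149, 166)
Ratio at component: 166 / 28 = 5.929

λ ≈ 5.929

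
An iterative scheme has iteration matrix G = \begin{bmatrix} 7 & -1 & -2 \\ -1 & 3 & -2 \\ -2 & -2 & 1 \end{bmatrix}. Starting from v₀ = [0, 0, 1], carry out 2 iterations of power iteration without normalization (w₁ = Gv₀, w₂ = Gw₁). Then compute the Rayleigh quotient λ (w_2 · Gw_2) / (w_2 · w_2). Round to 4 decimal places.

w1 = Gv₀ = (7·0 + (-1)·0 + (-2)·1; (-1)·0 + 3·0 + (-2)·1; (-2)·0 + (-2)·0 + 1·1) = (-2, -2, 1)
w2 = Gw1 = (7·(-2) + (-1)·(-2) + (-2)·1; (-1)·(-2) + 3·(-2) + (-2)·1; (-2)·(-2) + (-2)·(-2) + 1·1) = (-14, -6, 9)
Gw2 = (-110, -22, 49)
w2·Gw2 = (-14)·(-110) + (-6)·(-22) + 9·49 = 2113; w2·w2 = (-14)·(-14) + (-6)·(-6) + 9·9 = 313
λ ≈ 2113/313 = 6.7508

λ ≈ 6.7508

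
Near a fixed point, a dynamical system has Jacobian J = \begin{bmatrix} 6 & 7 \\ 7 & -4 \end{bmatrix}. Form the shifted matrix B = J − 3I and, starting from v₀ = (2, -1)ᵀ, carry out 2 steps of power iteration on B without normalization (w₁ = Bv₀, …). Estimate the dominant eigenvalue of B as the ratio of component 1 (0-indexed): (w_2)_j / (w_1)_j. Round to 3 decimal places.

B = J − 3I has rows (3, 7); (7, -7)
w1 = Bv₀ = (-1, 21)
w2 = Bw1 = (144, -154)
Ratio: -154/21 = -7.333

-7.333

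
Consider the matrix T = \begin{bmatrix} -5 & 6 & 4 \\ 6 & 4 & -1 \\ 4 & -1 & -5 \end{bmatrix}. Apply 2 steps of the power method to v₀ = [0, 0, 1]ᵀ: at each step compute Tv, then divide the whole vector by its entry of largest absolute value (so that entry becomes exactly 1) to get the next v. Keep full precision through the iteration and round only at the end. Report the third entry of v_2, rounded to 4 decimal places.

-0.9130

Tv0 = (4.00000, -1.00000, -5.00000); divide by -5.00000 → v1 = (-0.80000, 0.20000, 1.00000)
Tv1 = (9.20000, -5.00000, -8.40000); divide by 9.20000 → v2 = (1.00000, -0.54348, -0.91304)
Requested entry of v2: 42/-46 = -0.9130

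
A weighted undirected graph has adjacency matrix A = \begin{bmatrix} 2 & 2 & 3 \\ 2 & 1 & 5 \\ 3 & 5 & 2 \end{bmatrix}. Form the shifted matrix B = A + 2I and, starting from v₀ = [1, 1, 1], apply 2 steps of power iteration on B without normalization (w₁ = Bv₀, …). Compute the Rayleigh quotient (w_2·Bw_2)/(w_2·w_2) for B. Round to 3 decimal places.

B = A + 2I has rows (4, 2, 3); (2, 3, 5); (3, 5, 4)
w1 = Bv₀ = (4·1 + 2·1 + 3·1; 2·1 + 3·1 + 5·1; 3·1 + 5·1 + 4·1) = (9, 10, 12)
w2 = Bw1 = (4·9 + 2·10 + 3·12; 2·9 + 3·10 + 5·12; 3·9 + 5·10 + 4·12) = (92, 108, 125)
Bw2 = (959, 1133, 1316)
w2·Bw2 = 375092; w2·w2 = 35753; μ ≈ 375092/35753 = 10.491

10.491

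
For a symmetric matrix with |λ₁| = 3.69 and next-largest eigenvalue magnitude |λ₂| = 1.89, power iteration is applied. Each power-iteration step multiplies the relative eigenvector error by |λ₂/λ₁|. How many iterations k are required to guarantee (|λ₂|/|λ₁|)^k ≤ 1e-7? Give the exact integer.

|λ₂/λ₁| = 1.89/3.69 = 0.51220
Need k ≥ ln(1e-7) / ln(0.51220) = -16.1181 / -0.6690 ≈ 24.091
Smallest integer k satisfying the bound: 25

25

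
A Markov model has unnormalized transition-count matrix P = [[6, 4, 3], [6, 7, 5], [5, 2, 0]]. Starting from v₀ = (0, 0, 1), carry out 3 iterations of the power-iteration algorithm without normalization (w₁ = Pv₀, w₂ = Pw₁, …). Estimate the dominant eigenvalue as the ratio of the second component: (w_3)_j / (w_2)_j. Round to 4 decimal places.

w1 = Pv₀ = (6·0 + 4·0 + 3·1; 6·0 + 7·0 + 5·1; 5·0 + 2·0 + 0·1) = (3, 5, 0)
w2 = Pw1 = (6·3 + 4·5 + 3·0; 6·3 + 7·5 + 5·0; 5·3 + 2·5 + 0·0) = (38, 53, 25)
w3 = Pw2 = (515, 724, 296)
Ratio at component: 724 / 53 = 13.6604

13.6604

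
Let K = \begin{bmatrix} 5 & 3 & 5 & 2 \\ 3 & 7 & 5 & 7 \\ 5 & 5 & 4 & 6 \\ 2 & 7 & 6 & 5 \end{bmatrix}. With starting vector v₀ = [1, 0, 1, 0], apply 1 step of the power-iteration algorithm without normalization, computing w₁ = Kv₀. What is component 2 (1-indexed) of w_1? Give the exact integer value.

w1 = Kv₀ = (10, 8, 9, 8)
The requested component of w1 is 8.

8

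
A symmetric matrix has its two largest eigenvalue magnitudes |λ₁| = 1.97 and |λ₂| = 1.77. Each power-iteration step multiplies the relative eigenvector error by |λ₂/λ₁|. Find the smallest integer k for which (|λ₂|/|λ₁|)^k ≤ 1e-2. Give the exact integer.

|λ₂/λ₁| = 1.77/1.97 = 0.89848
Need k ≥ ln(1e-2) / ln(0.89848) = -4.6052 / -0.1071 ≈ 43.017
Smallest integer k satisfying the bound: 44

44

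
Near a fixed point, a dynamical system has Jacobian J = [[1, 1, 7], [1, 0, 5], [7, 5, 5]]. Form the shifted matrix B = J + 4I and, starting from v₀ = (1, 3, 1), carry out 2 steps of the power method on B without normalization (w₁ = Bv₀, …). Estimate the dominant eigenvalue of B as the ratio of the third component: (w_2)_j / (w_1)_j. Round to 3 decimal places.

μ ≈ 15.290

B = J + 4I has rows (5, 1, 7); (1, 4, 5); (7, 5, 9)
w1 = Bv₀ = (15, 18, 31)
w2 = Bw1 = (310, 242, 474)
Ratio: 474/31 = 15.290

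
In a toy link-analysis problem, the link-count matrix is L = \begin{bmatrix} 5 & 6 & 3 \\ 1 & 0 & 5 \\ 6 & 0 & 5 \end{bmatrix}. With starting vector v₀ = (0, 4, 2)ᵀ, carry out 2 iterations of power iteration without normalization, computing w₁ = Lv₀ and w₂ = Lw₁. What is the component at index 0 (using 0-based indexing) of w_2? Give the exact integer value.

w1 = Lv₀ = (5·0 + 6·4 + 3·2; 1·0 + 0·4 + 5·2; 6·0 + 0·4 + 5·2) = (30, 10, 10)
w2 = Lw1 = (5·30 + 6·10 + 3·10; 1·30 + 0·10 + 5·10; 6·30 + 0·10 + 5·10) = (240, 80, 230)
The requested component of w2 is 240.

240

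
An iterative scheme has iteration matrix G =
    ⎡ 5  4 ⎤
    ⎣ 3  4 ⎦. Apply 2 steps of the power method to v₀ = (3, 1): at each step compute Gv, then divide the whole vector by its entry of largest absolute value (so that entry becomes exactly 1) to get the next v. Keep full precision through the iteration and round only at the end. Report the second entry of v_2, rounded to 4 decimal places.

Gv0 = (19.00000, 13.00000); divide by 19.00000 → v1 = (1.00000, 0.68421)
Gv1 = (7.73684, 5.73684); divide by 7.73684 → v2 = (1.00000, 0.74150)
Requested entry of v2: 109/147 = 0.7415

0.7415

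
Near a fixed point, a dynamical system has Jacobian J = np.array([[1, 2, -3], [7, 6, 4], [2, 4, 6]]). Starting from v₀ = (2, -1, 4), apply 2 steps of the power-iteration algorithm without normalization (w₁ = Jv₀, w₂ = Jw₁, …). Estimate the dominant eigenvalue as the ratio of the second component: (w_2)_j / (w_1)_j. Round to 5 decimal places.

w1 = Jv₀ = (1·2 + 2·(-1) + (-3)·4; 7·2 + 6·(-1) + 4·4; 2·2 + 4·(-1) + 6·4) = (-12, 24, 24)
w2 = Jw1 = (1·(-12) + 2·24 + (-3)·24; 7·(-12) + 6·24 + 4·24; 2·(-12) + 4·24 + 6·24) = (-36, 156, 216)
Ratio at component: 156 / 24 = 6.50000

6.50000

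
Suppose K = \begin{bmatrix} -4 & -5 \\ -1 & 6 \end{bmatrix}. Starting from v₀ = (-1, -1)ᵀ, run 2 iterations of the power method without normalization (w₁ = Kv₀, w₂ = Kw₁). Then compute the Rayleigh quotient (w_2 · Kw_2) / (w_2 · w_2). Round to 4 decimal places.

w1 = Kv₀ = ((-4)·(-1) + (-5)·(-1); (-1)·(-1) + 6·(-1)) = (9, -5)
w2 = Kw1 = ((-4)·9 + (-5)·(-5); (-1)·9 + 6·(-5)) = (-11, -39)
Kw2 = (239, -223)
w2·Kw2 = (-11)·239 + (-39)·(-223) = 6068; w2·w2 = (-11)·(-11) + (-39)·(-39) = 1642
λ ≈ 6068/1642 = 3.6955

λ ≈ 3.6955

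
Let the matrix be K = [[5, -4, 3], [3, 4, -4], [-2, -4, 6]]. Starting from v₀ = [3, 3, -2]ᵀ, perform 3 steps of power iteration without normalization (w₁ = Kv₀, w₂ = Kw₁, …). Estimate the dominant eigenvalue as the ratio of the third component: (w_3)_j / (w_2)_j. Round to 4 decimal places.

w1 = Kv₀ = (5·3 + (-4)·3 + 3·(-2); 3·3 + 4·3 + (-4)·(-2); (-2)·3 + (-4)·3 + 6·(-2)) = (-3, 29, -30)
w2 = Kw1 = (5·(-3) + (-4)·29 + 3·(-30); 3·(-3) + 4·29 + (-4)·(-30); (-2)·(-3) + (-4)·29 + 6·(-30)) = (-221, 227, -290)
w3 = Kw2 = (-2883, 1405, -2206)
Ratio at component: -2206 / -290 = 7.6069

λ ≈ 7.6069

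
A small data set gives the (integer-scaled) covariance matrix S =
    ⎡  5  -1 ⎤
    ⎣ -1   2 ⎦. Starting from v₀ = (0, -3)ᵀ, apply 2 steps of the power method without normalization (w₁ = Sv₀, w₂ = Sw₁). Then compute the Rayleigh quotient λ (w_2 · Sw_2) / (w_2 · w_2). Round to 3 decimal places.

4.932

w1 = Sv₀ = (3, -6)
w2 = Sw1 = (21, -15)
Sw2 = (120, -51)
w2·Sw2 = 21·120 + (-15)·(-51) = 3285; w2·w2 = 21·21 + (-15)·(-15) = 666
λ ≈ 3285/666 = 4.932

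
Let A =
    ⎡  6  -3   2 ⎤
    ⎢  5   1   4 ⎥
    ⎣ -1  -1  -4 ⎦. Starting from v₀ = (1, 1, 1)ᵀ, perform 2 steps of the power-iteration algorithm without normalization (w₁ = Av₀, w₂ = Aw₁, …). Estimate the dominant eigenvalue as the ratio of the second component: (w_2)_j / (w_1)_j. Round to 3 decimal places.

λ ≈ 1.100

w1 = Av₀ = (6·1 + (-3)·1 + 2·1; 5·1 + 1·1 + 4·1; (-1)·1 + (-1)·1 + (-4)·1) = (5, 10, -6)
w2 = Aw1 = (6·5 + (-3)·10 + 2·(-6); 5·5 + 1·10 + 4·(-6); (-1)·5 + (-1)·10 + (-4)·(-6)) = (-12, 11, 9)
Ratio at component: 11 / 10 = 1.100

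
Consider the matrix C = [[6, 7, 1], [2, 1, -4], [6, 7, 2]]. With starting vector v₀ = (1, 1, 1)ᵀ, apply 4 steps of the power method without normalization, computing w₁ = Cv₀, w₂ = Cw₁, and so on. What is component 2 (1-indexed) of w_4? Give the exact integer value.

w1 = Cv₀ = (6·1 + 7·1 + 1·1; 2·1 + 1·1 + (-4)·1; 6·1 + 7·1 + 2·1) = (14, -1, 15)
w2 = Cw1 = (6·14 + 7·(-1) + 1·15; 2·14 + 1·(-1) + (-4)·15; 6·14 + 7·(-1) + 2·15) = (92, -33, 107)
w3 = Cw2 = (428, -277, 535)
w4 = Cw3 = (1164, -1561, 1699)
The requested component of w4 is -1561.

-1561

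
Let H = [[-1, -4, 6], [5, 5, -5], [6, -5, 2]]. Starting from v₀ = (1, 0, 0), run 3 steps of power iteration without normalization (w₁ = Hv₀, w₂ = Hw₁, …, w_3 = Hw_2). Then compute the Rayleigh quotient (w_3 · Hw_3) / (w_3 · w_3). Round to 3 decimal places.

λ ≈ -4.775

w1 = Hv₀ = ((-1)·1 + (-4)·0 + 6·0; 5·1 + 5·0 + (-5)·0; 6·1 + (-5)·0 + 2·0) = (-1, 5, 6)
w2 = Hw1 = ((-1)·(-1) + (-4)·5 + 6·6; 5·(-1) + 5·5 + (-5)·6; 6·(-1) + (-5)·5 + 2·6) = (17, -10, -19)
w3 = Hw2 = (-91, 130, 114)
Hw3 = (255, -375, -968)
w3·Hw3 = (-91)·255 + 130·(-375) + 114·(-968) = -182307; w3·w3 = (-91)·(-91) + 130·130 + 114·114 = 38177
λ ≈ -182307/38177 = -4.775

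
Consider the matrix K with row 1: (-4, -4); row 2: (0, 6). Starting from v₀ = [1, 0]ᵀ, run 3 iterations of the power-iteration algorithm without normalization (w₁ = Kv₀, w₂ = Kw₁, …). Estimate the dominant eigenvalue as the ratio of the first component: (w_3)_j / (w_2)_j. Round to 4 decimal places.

w1 = Kv₀ = ((-4)·1 + (-4)·0; 0·1 + 6·0) = (-4, 0)
w2 = Kw1 = ((-4)·(-4) + (-4)·0; 0·(-4) + 6·0) = (16, 0)
w3 = Kw2 = (-64, 0)
Ratio at component: -64 / 16 = -4.0000

-4.0000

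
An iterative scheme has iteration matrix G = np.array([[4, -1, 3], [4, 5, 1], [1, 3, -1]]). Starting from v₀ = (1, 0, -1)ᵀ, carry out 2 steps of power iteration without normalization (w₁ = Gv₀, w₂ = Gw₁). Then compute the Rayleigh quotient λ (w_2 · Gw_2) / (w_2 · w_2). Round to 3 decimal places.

6.632

w1 = Gv₀ = (4·1 + (-1)·0 + 3·(-1); 4·1 + 5·0 + 1·(-1); 1·1 + 3·0 + (-1)·(-1)) = (1, 3, 2)
w2 = Gw1 = (4·1 + (-1)·3 + 3·2; 4·1 + 5·3 + 1·2; 1·1 + 3·3 + (-1)·2) = (7, 21, 8)
Gw2 = (31, 141, 62)
w2·Gw2 = 7·31 + 21·141 + 8·62 = 3674; w2·w2 = 7·7 + 21·21 + 8·8 = 554
λ ≈ 3674/554 = 6.632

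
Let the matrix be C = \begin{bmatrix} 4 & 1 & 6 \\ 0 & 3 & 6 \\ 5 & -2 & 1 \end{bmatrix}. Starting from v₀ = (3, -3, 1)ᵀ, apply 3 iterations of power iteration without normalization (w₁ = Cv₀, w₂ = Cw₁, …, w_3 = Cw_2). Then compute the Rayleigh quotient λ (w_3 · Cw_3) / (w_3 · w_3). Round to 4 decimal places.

7.8738

w1 = Cv₀ = (4·3 + 1·(-3) + 6·1; 0·3 + 3·(-3) + 6·1; 5·3 + (-2)·(-3) + 1·1) = (15, -3, 22)
w2 = Cw1 = (4·15 + 1·(-3) + 6·22; 0·15 + 3·(-3) + 6·22; 5·15 + (-2)·(-3) + 1·22) = (189, 123, 103)
w3 = Cw2 = (1497, 987, 802)
Cw3 = (11787, 7773, 6313)
w3·Cw3 = 1497·11787 + 987·7773 + 802·6313 = 30380116; w3·w3 = 1497·1497 + 987·987 + 802·802 = 3858382
λ ≈ 30380116/3858382 = 7.8738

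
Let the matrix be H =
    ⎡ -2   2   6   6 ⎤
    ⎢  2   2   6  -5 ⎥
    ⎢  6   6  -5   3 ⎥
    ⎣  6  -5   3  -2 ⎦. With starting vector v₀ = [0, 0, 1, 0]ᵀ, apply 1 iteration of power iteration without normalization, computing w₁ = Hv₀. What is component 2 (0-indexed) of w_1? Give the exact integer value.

-5

w1 = Hv₀ = ((-2)·0 + 2·0 + 6·1 + 6·0; 2·0 + 2·0 + 6·1 + (-5)·0; 6·0 + 6·0 + (-5)·1 + 3·0; 6·0 + (-5)·0 + 3·1 + (-2)·0) = (6, 6, -5, 3)
The requested component of w1 is -5.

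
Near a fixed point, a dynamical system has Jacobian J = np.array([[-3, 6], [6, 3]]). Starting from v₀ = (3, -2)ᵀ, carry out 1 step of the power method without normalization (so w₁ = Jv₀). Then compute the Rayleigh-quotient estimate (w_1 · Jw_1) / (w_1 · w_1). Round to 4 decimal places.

-6.6923

w1 = Jv₀ = ((-3)·3 + 6·(-2); 6·3 + 3·(-2)) = (-21, 12)
Jw1 = (135, -90)
w1·Jw1 = (-21)·135 + 12·(-90) = -3915; w1·w1 = (-21)·(-21) + 12·12 = 585
λ ≈ -3915/585 = -6.6923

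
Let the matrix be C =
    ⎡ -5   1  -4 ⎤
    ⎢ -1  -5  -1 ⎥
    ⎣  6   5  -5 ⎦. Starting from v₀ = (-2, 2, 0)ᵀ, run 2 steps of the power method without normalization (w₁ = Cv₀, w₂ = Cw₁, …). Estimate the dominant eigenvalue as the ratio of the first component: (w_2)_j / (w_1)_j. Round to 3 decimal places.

w1 = Cv₀ = ((-5)·(-2) + 1·2 + (-4)·0; (-1)·(-2) + (-5)·2 + (-1)·0; 6·(-2) + 5·2 + (-5)·0) = (12, -8, -2)
w2 = Cw1 = ((-5)·12 + 1·(-8) + (-4)·(-2); (-1)·12 + (-5)·(-8) + (-1)·(-2); 6·12 + 5·(-8) + (-5)·(-2)) = (-60, 30, 42)
Ratio at component: -60 / 12 = -5.000

λ ≈ -5.000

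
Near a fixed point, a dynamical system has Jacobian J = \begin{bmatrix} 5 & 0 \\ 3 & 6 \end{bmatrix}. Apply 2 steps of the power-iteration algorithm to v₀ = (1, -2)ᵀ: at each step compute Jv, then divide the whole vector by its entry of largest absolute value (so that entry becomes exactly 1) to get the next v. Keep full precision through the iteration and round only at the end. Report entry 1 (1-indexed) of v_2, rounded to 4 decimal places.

-0.6410

Jv0 = (5.00000, -9.00000); divide by -9.00000 → v1 = (-0.55556, 1.00000)
Jv1 = (-2.77778, 4.33333); divide by 4.33333 → v2 = (-0.64103, 1.00000)
Requested entry of v2: 25/-39 = -0.6410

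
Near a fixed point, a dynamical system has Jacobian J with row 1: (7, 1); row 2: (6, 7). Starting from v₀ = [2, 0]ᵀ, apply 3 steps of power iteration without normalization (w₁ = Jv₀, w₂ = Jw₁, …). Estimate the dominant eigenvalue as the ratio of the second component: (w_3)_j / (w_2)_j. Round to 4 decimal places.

w1 = Jv₀ = (14, 12)
w2 = Jw1 = (110, 168)
w3 = Jw2 = (938, 1836)
Ratio at component: 1836 / 168 = 10.9286

10.9286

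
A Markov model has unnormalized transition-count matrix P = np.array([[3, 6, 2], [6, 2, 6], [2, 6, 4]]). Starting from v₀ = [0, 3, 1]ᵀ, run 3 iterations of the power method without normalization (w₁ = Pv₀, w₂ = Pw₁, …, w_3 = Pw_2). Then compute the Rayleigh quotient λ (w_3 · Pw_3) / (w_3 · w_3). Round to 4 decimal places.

12.3872

w1 = Pv₀ = (20, 12, 22)
w2 = Pw1 = (176, 276, 200)
w3 = Pw2 = (2584, 2808, 2808)
Pw3 = (30216, 37968, 33248)
w3·Pw3 = 2584·30216 + 2808·37968 + 2808·33248 = 278052672; w3·w3 = 2584·2584 + 2808·2808 + 2808·2808 = 22446784
λ ≈ 278052672/22446784 = 12.3872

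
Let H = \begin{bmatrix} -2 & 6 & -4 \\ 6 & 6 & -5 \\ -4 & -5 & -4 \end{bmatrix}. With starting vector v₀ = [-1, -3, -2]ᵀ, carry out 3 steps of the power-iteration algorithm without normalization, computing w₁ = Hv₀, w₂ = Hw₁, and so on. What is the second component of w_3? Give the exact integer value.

w1 = Hv₀ = ((-2)·(-1) + 6·(-3) + (-4)·(-2); 6·(-1) + 6·(-3) + (-5)·(-2); (-4)·(-1) + (-5)·(-3) + (-4)·(-2)) = (-8, -14, 27)
w2 = Hw1 = ((-2)·(-8) + 6·(-14) + (-4)·27; 6·(-8) + 6·(-14) + (-5)·27; (-4)·(-8) + (-5)·(-14) + (-4)·27) = (-176, -267, -6)
w3 = Hw2 = (-1226, -2628, 2063)
The requested component of w3 is -2628.

-2628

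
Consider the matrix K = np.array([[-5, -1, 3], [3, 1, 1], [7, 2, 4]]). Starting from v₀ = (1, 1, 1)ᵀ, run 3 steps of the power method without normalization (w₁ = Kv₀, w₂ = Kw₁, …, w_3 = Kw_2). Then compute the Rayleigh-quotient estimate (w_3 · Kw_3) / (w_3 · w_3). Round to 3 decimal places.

1.889

w1 = Kv₀ = ((-5)·1 + (-1)·1 + 3·1; 3·1 + 1·1 + 1·1; 7·1 + 2·1 + 4·1) = (-3, 5, 13)
w2 = Kw1 = ((-5)·(-3) + (-1)·5 + 3·13; 3·(-3) + 1·5 + 1·13; 7·(-3) + 2·5 + 4·13) = (49, 9, 41)
w3 = Kw2 = (-131, 197, 525)
Kw3 = (2033, 329, 1577)
w3·Kw3 = (-131)·2033 + 197·329 + 525·1577 = 626415; w3·w3 = (-131)·(-131) + 197·197 + 525·525 = 331595
λ ≈ 626415/331595 = 1.889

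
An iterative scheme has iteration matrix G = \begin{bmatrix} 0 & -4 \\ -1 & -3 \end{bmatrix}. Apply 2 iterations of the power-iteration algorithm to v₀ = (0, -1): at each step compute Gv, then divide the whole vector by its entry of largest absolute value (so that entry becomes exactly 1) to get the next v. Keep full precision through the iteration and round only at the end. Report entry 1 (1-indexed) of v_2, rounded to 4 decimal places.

Gv0 = (4.00000, 3.00000); divide by 4.00000 → v1 = (1.00000, 0.75000)
Gv1 = (-3.00000, -3.25000); divide by -3.25000 → v2 = (0.92308, 1.00000)
Requested entry of v2: -12/-13 = 0.9231

0.9231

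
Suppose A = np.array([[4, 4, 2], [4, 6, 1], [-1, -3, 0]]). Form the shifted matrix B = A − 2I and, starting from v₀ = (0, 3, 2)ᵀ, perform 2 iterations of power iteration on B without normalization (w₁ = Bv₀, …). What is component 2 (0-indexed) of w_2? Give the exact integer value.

-32

B = A − 2I has rows (2, 4, 2); (4, 4, 1); (-1, -3, -2)
w1 = Bv₀ = (2·0 + 4·3 + 2·2; 4·0 + 4·3 + 1·2; (-1)·0 + (-3)·3 + (-2)·2) = (16, 14, -13)
w2 = Bw1 = (2·16 + 4·14 + 2·(-13); 4·16 + 4·14 + 1·(-13); (-1)·16 + (-3)·14 + (-2)·(-13)) = (62, 107, -32)
Requested component of w2: -32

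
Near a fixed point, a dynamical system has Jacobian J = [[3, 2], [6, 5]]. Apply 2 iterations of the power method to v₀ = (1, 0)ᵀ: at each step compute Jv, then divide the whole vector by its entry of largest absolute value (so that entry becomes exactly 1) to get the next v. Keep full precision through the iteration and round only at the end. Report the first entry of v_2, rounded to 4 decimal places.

0.4375

Jv0 = (3.00000, 6.00000); divide by 6.00000 → v1 = (0.50000, 1.00000)
Jv1 = (3.50000, 8.00000); divide by 8.00000 → v2 = (0.43750, 1.00000)
Requested entry of v2: 21/48 = 0.4375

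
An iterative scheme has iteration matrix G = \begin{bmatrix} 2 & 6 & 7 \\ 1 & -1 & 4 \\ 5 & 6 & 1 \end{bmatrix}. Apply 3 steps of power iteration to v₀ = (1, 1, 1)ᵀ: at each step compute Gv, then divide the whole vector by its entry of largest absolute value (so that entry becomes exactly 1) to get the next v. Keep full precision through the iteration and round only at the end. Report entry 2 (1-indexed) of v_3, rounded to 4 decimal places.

Gv0 = (15.00000, 4.00000, 12.00000); divide by 15.00000 → v1 = (1.00000, 0.26667, 0.80000)
Gv1 = (9.20000, 3.93333, 7.40000); divide by 9.20000 → v2 = (1.00000, 0.42754, 0.80435)
Gv2 = (10.19565, 3.78986, 8.36957); divide by 10.19565 → v3 = (1.00000, 0.37171, 0.82090)
Requested entry of v3: 523/1407 = 0.3717

0.3717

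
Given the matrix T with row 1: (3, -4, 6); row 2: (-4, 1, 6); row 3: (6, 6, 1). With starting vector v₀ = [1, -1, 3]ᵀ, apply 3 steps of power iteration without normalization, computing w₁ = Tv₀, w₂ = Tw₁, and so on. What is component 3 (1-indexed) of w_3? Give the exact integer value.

63

w1 = Tv₀ = (25, 13, 3)
w2 = Tw1 = (41, -69, 231)
w3 = Tw2 = (1785, 1153, 63)
The requested component of w3 is 63.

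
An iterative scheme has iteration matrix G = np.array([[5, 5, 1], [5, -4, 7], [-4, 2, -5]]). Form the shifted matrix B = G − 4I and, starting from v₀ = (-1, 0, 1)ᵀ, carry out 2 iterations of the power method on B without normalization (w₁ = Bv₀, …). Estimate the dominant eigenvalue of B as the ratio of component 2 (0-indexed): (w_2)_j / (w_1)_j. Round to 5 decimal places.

B = G − 4I has rows (1, 5, 1); (5, -8, 7); (-4, 2, -9)
w1 = Bv₀ = (1·(-1) + 5·0 + 1·1; 5·(-1) + (-8)·0 + 7·1; (-4)·(-1) + 2·0 + (-9)·1) = (0, 2, -5)
w2 = Bw1 = (1·0 + 5·2 + 1·(-5); 5·0 + (-8)·2 + 7·(-5); (-4)·0 + 2·2 + (-9)·(-5)) = (5, -51, 49)
Ratio: 49/-5 = -9.80000

-9.80000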